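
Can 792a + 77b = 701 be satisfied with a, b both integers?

gcd(792, 77) = 11  (792 = 10×77 + 22, 77 = 3×22 + 11, 22 = 2×11).
11 does not divide 701 (remainder 8), so no integer solutions.

no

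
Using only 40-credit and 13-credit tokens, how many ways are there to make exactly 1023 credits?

2

Need nonnegative integers with 40j + 13k = 1023.
gcd(40, 13) = 1, and 40·(1) + 13·(-3) = 1.
So (j₀, k₀) = (1023, -3069); general j = 1023 + 13t, k = -3069 - 40t.
j ≥ 0 ⇒ t ≥ -78; k ≥ 0 ⇒ t ≤ -77. That's 2 values of t.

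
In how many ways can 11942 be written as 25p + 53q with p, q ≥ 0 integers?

gcd(53, 25):
  53 = 2×25 + 3
  25 = 8×3 + 1
  3 = 3×1
so gcd(53, 25) = 1.
Back-substitute for Bézout coefficients:
  1 = 25 - 8×3
  ... = 25×(17) + 53×(-8)
Scale by 11942: one solution is (203014, -95536). Reduce p mod 53: (24, 214).
General: p = 24 + 53t, q = 214 - 25t.
p ≥ 0 ⇒ t ≥ 0; q ≥ 0 ⇒ t ≤ 8. So t ∈ [0, 8]: 9 solutions.

9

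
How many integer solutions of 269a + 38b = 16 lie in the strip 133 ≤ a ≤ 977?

22

gcd(269, 38):
  269 = 7·38 + 3
  38 = 12·3 + 2
  3 = 1·2 + 1
  2 = 2·1
so gcd(269, 38) = 1.
Back-substitute for Bézout coefficients:
  1 = 3 - 1·2
  ... = 269·(13) + 38·(-92)
Scale by 16: particular solution (208, -1472); reduce a mod 38: (18, -127).
General solution: a = 18 + 38t, b = -127 - 269t for integer t.
133 ≤ 18 + 38t ≤ 977 gives t ∈ [4, 25], which is 22 values.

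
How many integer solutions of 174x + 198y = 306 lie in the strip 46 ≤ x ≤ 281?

gcd(198, 174) = 6.
By Bézout, 174·(8) + 198·(-7) = 6.
Particular solution: (12, -9).
General solution: x = 12 + 33t, y = -9 - 29t for integer t.
46 ≤ 12 + 33t ≤ 281 gives t ∈ [2, 8], which is 7 values.

7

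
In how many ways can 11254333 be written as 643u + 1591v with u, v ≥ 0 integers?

gcd(1591, 643) = 1.
By Bézout, 643·(193) + 1591·(-78) = 1.
One solution: (566, 6845).
General: u = 566 + 1591t, v = 6845 - 643t.
u ≥ 0 ⇒ t ≥ 0; v ≥ 0 ⇒ t ≤ 10. So t ∈ [0, 10]: 11 solutions.

11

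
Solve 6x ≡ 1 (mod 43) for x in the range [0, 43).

36

gcd(43, 6) = 1.
By Bézout, 6*(-7) + 43*(1) = 1.
So 6*-7 ≡ 1 (mod 43), and -7 mod 43 = 36.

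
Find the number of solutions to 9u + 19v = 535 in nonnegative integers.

3

gcd(19, 9) = 1  (19 = 2·9 + 1, 9 = 9·1).
Back-substituting, 9·(-2) + 19·(1) = 1.
Scale by 535: one solution is (-1070, 535). Reduce u mod 19: (13, 22).
General: u = 13 + 19t, v = 22 - 9t.
u ≥ 0 ⇒ t ≥ 0; v ≥ 0 ⇒ t ≤ 2. So t ∈ [0, 2]: 3 solutions.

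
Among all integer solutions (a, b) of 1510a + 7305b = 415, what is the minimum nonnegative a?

247

gcd(7305, 1510):
  7305 = 4·1510 + 1265
  1510 = 1·1265 + 245
  1265 = 5·245 + 40
  245 = 6·40 + 5
  40 = 8·5
so gcd(7305, 1510) = 5.
5 divides 415, so solutions exist.
Back-substitute for Bézout coefficients:
  5 = 245 - 6·40
  ... = 1510·(179) + 7305·(-37)
Scale by 415/5 = 83: (a₀, b₀) = (14857, -3071).
General solution: a = 14857 + 1461t, b = -3071 - 302t for integer t.
a ≥ 0: smallest is 14857 mod 1461 = 247 (at t = -10), with b = -51.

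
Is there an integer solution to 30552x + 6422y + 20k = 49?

no

gcd(30552, 6422):
  30552 = 4*6422 + 4864
  6422 = 1*4864 + 1558
  4864 = 3*1558 + 190
  1558 = 8*190 + 38
  190 = 5*38
so gcd(30552, 6422) = 38.
gcd(38, 20) = 2.
2 does not divide 49 (remainder 1), so no integer solutions.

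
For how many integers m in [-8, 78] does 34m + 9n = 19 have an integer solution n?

10

gcd(34, 9) = 1  (34 = 3*9 + 7, 9 = 1*7 + 2, 7 = 3*2 + 1, 2 = 2*1).
Back-substituting, 34*(4) + 9*(-15) = 1.
Scale by 19: particular solution (76, -285); reduce m mod 9: (4, -13).
General solution: m = 4 + 9t, n = -13 - 34t for integer t.
-8 ≤ 4 + 9t ≤ 78 gives t ∈ [-1, 8], which is 10 values.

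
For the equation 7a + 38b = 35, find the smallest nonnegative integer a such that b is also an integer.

5

gcd(38, 7) = 1  (38 = 5·7 + 3, 7 = 2·3 + 1, 3 = 3·1).
1 divides 35, so solutions exist.
Back-substituting, 7·(11) + 38·(-2) = 1.
Scale by 35/1 = 35: (a₀, b₀) = (385, -70).
General solution: a = 385 + 38t, b = -70 - 7t for integer t.
a ≥ 0: smallest is 385 mod 38 = 5 (at t = -10), with b = 0.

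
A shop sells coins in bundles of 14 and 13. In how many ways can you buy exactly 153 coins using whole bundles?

Need nonnegative integers with 14j + 13k = 153.
gcd(14, 13) = 1, and 14·(1) + 13·(-1) = 1.
So (j₀, k₀) = (153, -153); general j = 153 + 13t, k = -153 - 14t.
j ≥ 0 ⇒ t ≥ -11; k ≥ 0 ⇒ t ≤ -11. That's 1 value of t.

1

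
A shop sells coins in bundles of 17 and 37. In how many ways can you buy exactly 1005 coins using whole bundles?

Need nonnegative integers with 17j + 37k = 1005.
gcd(17, 37) = 1, and 17·(-13) + 37·(6) = 1.
So (j₀, k₀) = (-13065, 6030); general j = -13065 + 37t, k = 6030 - 17t.
j ≥ 0 ⇒ t ≥ 354; k ≥ 0 ⇒ t ≤ 354. That's 1 value of t.

1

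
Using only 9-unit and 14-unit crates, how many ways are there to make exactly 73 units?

Need nonnegative integers with 9j + 14k = 73.
gcd(9, 14) = 1, and 9·(-3) + 14·(2) = 1.
So (j₀, k₀) = (-219, 146); general j = -219 + 14t, k = 146 - 9t.
j ≥ 0 ⇒ t ≥ 16; k ≥ 0 ⇒ t ≤ 16. That's 1 value of t.

1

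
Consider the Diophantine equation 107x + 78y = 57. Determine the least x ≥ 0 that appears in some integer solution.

45

gcd(107, 78):
  107 = 1*78 + 29
  78 = 2*29 + 20
  29 = 1*20 + 9
  20 = 2*9 + 2
  9 = 4*2 + 1
  2 = 2*1
so gcd(107, 78) = 1.
1 divides 57, so solutions exist.
Back-substitute for Bézout coefficients:
  1 = 9 - 4*2
  ... = 107*(35) + 78*(-48)
Scale by 57/1 = 57: (x₀, y₀) = (1995, -2736).
General solution: x = 1995 + 78t, y = -2736 - 107t for integer t.
x ≥ 0: smallest is 1995 mod 78 = 45 (at t = -25), with y = -61.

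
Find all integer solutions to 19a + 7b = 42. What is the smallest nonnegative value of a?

0

gcd(19, 7):
  19 = 2×7 + 5
  7 = 1×5 + 2
  5 = 2×2 + 1
  2 = 2×1
so gcd(19, 7) = 1.
1 divides 42, so solutions exist.
Back-substitute for Bézout coefficients:
  1 = 5 - 2×2
  ... = 19×(3) + 7×(-8)
Scale by 42/1 = 42: (a₀, b₀) = (126, -336).
General solution: a = 126 + 7t, b = -336 - 19t for integer t.
a ≥ 0: smallest is 126 mod 7 = 0 (at t = -18), with b = 6.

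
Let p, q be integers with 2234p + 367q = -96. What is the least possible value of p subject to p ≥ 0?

gcd(2234, 367):
  2234 = 6·367 + 32
  367 = 11·32 + 15
  32 = 2·15 + 2
  15 = 7·2 + 1
  2 = 2·1
so gcd(2234, 367) = 1.
1 divides -96, so solutions exist.
Back-substitute for Bézout coefficients:
  1 = 15 - 7·2
  ... = 2234·(-172) + 367·(1047)
Scale by -96/1 = -96: (p₀, q₀) = (16512, -100512).
General solution: p = 16512 + 367t, q = -100512 - 2234t for integer t.
p ≥ 0: smallest is 16512 mod 367 = 364 (at t = -44), with q = -2216.

364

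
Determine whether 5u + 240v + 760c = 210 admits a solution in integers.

yes

gcd(240, 5) = 5  (240 = 48×5).
gcd(5, 760) = 5.
5 divides 210, so integer solutions exist.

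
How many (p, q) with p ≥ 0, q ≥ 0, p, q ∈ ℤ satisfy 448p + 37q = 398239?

24

gcd(448, 37):
  448 = 12·37 + 4
  37 = 9·4 + 1
  4 = 4·1
so gcd(448, 37) = 1.
Back-substitute for Bézout coefficients:
  1 = 37 - 9·4
  ... = 448·(-9) + 37·(109)
Scale by 398239: one solution is (-3584151, 43408051). Reduce p mod 37: (2, 10739).
General: p = 2 + 37t, q = 10739 - 448t.
p ≥ 0 ⇒ t ≥ 0; q ≥ 0 ⇒ t ≤ 23. So t ∈ [0, 23]: 24 solutions.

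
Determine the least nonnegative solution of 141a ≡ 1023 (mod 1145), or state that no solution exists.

933

gcd(1145, 141):
  1145 = 8·141 + 17
  141 = 8·17 + 5
  17 = 3·5 + 2
  5 = 2·2 + 1
  2 = 2·1
so gcd(1145, 141) = 1.
1 divides 1023, so solutions exist.
Back-substitute for Bézout coefficients:
  1 = 5 - 2·2
  ... = 141·(471) + 1145·(-58)
So 141·(471) ≡ 1 (mod 1145); multiply by 1023: a ≡ 481833 (mod 1145).
Smallest nonnegative: a = 481833 mod 1145 = 933.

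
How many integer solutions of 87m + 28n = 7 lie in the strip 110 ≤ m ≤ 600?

gcd(87, 28) = 1.
By Bézout, 87·(-9) + 28·(28) = 1.
Particular solution: (21, -65).
General solution: m = 21 + 28t, n = -65 - 87t for integer t.
110 ≤ 21 + 28t ≤ 600 gives t ∈ [4, 20], which is 17 values.

17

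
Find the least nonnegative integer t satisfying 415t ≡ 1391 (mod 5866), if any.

gcd(5866, 415) = 1  (5866 = 14*415 + 56, 415 = 7*56 + 23, 56 = 2*23 + 10, 23 = 2*10 + 3, 10 = 3*3 + 1, 3 = 3*1).
1 divides 1391, so solutions exist.
Back-substituting, 415*(-1781) + 5866*(126) = 1.
So 415*(-1781) ≡ 1 (mod 5866); multiply by 1391: t ≡ -2477371 (mod 5866).
Smallest nonnegative: t = -2477371 mod 5866 = 3947.

3947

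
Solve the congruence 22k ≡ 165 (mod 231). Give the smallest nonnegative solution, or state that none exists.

gcd(231, 22) = 11.
11 divides 165, so solutions exist.
By Bézout, 22·(-10) + 231·(1) = 11.
So 22·(-10) ≡ 11 (mod 231); multiply by 15: k ≡ -150 (mod 21).
Smallest nonnegative: k = -150 mod 21 = 18.

18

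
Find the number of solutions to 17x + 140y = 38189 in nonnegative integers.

gcd(140, 17) = 1.
By Bézout, 17×(33) + 140×(-4) = 1.
One solution: (97, 261).
General: x = 97 + 140t, y = 261 - 17t.
x ≥ 0 ⇒ t ≥ 0; y ≥ 0 ⇒ t ≤ 15. So t ∈ [0, 15]: 16 solutions.

16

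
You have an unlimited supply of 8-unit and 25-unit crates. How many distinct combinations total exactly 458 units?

Need nonnegative integers with 8j + 25k = 458.
gcd(8, 25) = 1, and 8·(-3) + 25·(1) = 1.
So (j₀, k₀) = (-1374, 458); general j = -1374 + 25t, k = 458 - 8t.
j ≥ 0 ⇒ t ≥ 55; k ≥ 0 ⇒ t ≤ 57. That's 3 values of t.

3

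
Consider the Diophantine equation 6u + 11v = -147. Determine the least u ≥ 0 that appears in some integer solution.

gcd(11, 6) = 1  (11 = 1×6 + 5, 6 = 1×5 + 1, 5 = 5×1).
1 divides -147, so solutions exist.
Back-substituting, 6×(2) + 11×(-1) = 1.
Scale by -147/1 = -147: (u₀, v₀) = (-294, 147).
General solution: u = -294 + 11t, v = 147 - 6t for integer t.
u ≥ 0: smallest is -294 mod 11 = 3 (at t = 27), with v = -15.

3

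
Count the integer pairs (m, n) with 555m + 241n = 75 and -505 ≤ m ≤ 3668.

17

gcd(555, 241) = 1.
By Bézout, 555·(-33) + 241·(76) = 1.
Particular solution: (176, -405).
General solution: m = 176 + 241t, n = -405 - 555t for integer t.
-505 ≤ 176 + 241t ≤ 3668 gives t ∈ [-2, 14], which is 17 values.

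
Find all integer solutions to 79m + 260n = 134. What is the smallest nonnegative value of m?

186

gcd(260, 79) = 1  (260 = 3·79 + 23, 79 = 3·23 + 10, 23 = 2·10 + 3, 10 = 3·3 + 1, 3 = 3·1).
1 divides 134, so solutions exist.
Back-substituting, 79·(79) + 260·(-24) = 1.
Scale by 134/1 = 134: (m₀, n₀) = (10586, -3216).
General solution: m = 10586 + 260t, n = -3216 - 79t for integer t.
m ≥ 0: smallest is 10586 mod 260 = 186 (at t = -40), with n = -56.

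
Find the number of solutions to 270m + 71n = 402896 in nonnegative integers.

21

gcd(270, 71):
  270 = 3·71 + 57
  71 = 1·57 + 14
  57 = 4·14 + 1
  14 = 14·1
so gcd(270, 71) = 1.
Back-substitute for Bézout coefficients:
  1 = 57 - 4·14
  ... = 270·(5) + 71·(-19)
Scale by 402896: one solution is (2014480, -7655024). Reduce m mod 71: (68, 5416).
General: m = 68 + 71t, n = 5416 - 270t.
m ≥ 0 ⇒ t ≥ 0; n ≥ 0 ⇒ t ≤ 20. So t ∈ [0, 20]: 21 solutions.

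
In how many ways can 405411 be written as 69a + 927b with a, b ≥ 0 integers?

19

gcd(927, 69):
  927 = 13·69 + 30
  69 = 2·30 + 9
  30 = 3·9 + 3
  9 = 3·3
so gcd(927, 69) = 3.
Back-substitute for Bézout coefficients:
  3 = 30 - 3·9
  ... = 69·(-94) + 927·(7)
Scale by 135137: one solution is (-12702878, 945959). Reduce a mod 309: (112, 429).
General: a = 112 + 309t, b = 429 - 23t.
a ≥ 0 ⇒ t ≥ 0; b ≥ 0 ⇒ t ≤ 18. So t ∈ [0, 18]: 19 solutions.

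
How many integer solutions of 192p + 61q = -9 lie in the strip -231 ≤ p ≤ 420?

gcd(192, 61) = 1.
By Bézout, 192*(-27) + 61*(85) = 1.
Particular solution: (60, -189).
General solution: p = 60 + 61t, q = -189 - 192t for integer t.
-231 ≤ 60 + 61t ≤ 420 gives t ∈ [-4, 5], which is 10 values.

10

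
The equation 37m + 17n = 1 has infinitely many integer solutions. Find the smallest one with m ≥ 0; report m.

gcd(37, 17):
  37 = 2×17 + 3
  17 = 5×3 + 2
  3 = 1×2 + 1
  2 = 2×1
so gcd(37, 17) = 1.
1 divides 1, so solutions exist.
Back-substitute for Bézout coefficients:
  1 = 3 - 1×2
  ... = 37×(6) + 17×(-13)
Scale by 1/1 = 1: (m₀, n₀) = (6, -13).
General solution: m = 6 + 17t, n = -13 - 37t for integer t.
m ≥ 0: smallest is 6 mod 17 = 6 (at t = 0), with n = -13.

6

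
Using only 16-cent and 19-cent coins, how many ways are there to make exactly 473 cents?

Need nonnegative integers with 16j + 19k = 473.
gcd(16, 19) = 1, and 16·(6) + 19·(-5) = 1.
So (j₀, k₀) = (2838, -2365); general j = 2838 + 19t, k = -2365 - 16t.
j ≥ 0 ⇒ t ≥ -149; k ≥ 0 ⇒ t ≤ -148. That's 2 values of t.

2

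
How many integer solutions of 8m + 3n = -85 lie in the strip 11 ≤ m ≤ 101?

30

gcd(8, 3) = 1.
By Bézout, 8*(-1) + 3*(3) = 1.
Particular solution: (1, -31).
General solution: m = 1 + 3t, n = -31 - 8t for integer t.
11 ≤ 1 + 3t ≤ 101 gives t ∈ [4, 33], which is 30 values.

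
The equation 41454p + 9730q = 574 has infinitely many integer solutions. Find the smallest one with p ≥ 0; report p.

gcd(41454, 9730):
  41454 = 4·9730 + 2534
  9730 = 3·2534 + 2128
  2534 = 1·2128 + 406
  2128 = 5·406 + 98
  406 = 4·98 + 14
  98 = 7·14
so gcd(41454, 9730) = 14.
14 divides 574, so solutions exist.
Back-substitute for Bézout coefficients:
  14 = 406 - 4·98
  ... = 41454·(96) + 9730·(-409)
Scale by 574/14 = 41: (p₀, q₀) = (3936, -16769).
General solution: p = 3936 + 695t, q = -16769 - 2961t for integer t.
p ≥ 0: smallest is 3936 mod 695 = 461 (at t = -5), with q = -1964.

461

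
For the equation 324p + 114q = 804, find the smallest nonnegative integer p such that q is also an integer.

6

gcd(324, 114) = 6  (324 = 2*114 + 96, 114 = 1*96 + 18, 96 = 5*18 + 6, 18 = 3*6).
6 divides 804, so solutions exist.
Back-substituting, 324*(6) + 114*(-17) = 6.
Scale by 804/6 = 134: (p₀, q₀) = (804, -2278).
General solution: p = 804 + 19t, q = -2278 - 54t for integer t.
p ≥ 0: smallest is 804 mod 19 = 6 (at t = -42), with q = -10.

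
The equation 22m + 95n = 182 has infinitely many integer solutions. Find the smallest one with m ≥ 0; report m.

gcd(95, 22) = 1  (95 = 4*22 + 7, 22 = 3*7 + 1, 7 = 7*1).
1 divides 182, so solutions exist.
Back-substituting, 22*(13) + 95*(-3) = 1.
Scale by 182/1 = 182: (m₀, n₀) = (2366, -546).
General solution: m = 2366 + 95t, n = -546 - 22t for integer t.
m ≥ 0: smallest is 2366 mod 95 = 86 (at t = -24), with n = -18.

86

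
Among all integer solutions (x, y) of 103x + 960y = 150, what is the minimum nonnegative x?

gcd(960, 103) = 1  (960 = 9×103 + 33, 103 = 3×33 + 4, 33 = 8×4 + 1, 4 = 4×1).
1 divides 150, so solutions exist.
Back-substituting, 103×(-233) + 960×(25) = 1.
Scale by 150/1 = 150: (x₀, y₀) = (-34950, 3750).
General solution: x = -34950 + 960t, y = 3750 - 103t for integer t.
x ≥ 0: smallest is -34950 mod 960 = 570 (at t = 37), with y = -61.

570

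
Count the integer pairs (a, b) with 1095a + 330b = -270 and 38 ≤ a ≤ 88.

2

gcd(1095, 330):
  1095 = 3×330 + 105
  330 = 3×105 + 15
  105 = 7×15
so gcd(1095, 330) = 15.
Back-substitute for Bézout coefficients:
  15 = 330 - 3×105
  ... = 1095×(-3) + 330×(10)
Scale by -18: particular solution (54, -180); reduce a mod 22: (10, -34).
General solution: a = 10 + 22t, b = -34 - 73t for integer t.
38 ≤ 10 + 22t ≤ 88 gives t ∈ [2, 3], which is 2 values.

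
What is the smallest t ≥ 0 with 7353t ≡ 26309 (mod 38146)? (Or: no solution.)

36863

gcd(38146, 7353) = 1  (38146 = 5*7353 + 1381, 7353 = 5*1381 + 448, 1381 = 3*448 + 37, 448 = 12*37 + 4, 37 = 9*4 + 1, 4 = 4*1).
1 divides 26309, so solutions exist.
Back-substituting, 7353*(-9281) + 38146*(1789) = 1.
So 7353*(-9281) ≡ 1 (mod 38146); multiply by 26309: t ≡ -244173829 (mod 38146).
Smallest nonnegative: t = -244173829 mod 38146 = 36863.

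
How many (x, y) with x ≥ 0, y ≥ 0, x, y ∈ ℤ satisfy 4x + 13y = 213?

gcd(13, 4) = 1  (13 = 3×4 + 1, 4 = 4×1).
Back-substituting, 4×(-3) + 13×(1) = 1.
Scale by 213: one solution is (-639, 213). Reduce x mod 13: (11, 13).
General: x = 11 + 13t, y = 13 - 4t.
x ≥ 0 ⇒ t ≥ 0; y ≥ 0 ⇒ t ≤ 3. So t ∈ [0, 3]: 4 solutions.

4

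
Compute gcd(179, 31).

gcd(179, 31):
  179 = 5*31 + 24
  31 = 1*24 + 7
  24 = 3*7 + 3
  7 = 2*3 + 1
  3 = 3*1
so gcd(179, 31) = 1.

1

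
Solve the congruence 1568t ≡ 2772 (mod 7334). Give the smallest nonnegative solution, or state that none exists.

gcd(7334, 1568) = 2  (7334 = 4×1568 + 1062, 1568 = 1×1062 + 506, 1062 = 2×506 + 50, 506 = 10×50 + 6, 50 = 8×6 + 2, 6 = 3×2).
2 divides 2772, so solutions exist.
Back-substituting, 1568×(-1174) + 7334×(251) = 2.
So 1568×(-1174) ≡ 2 (mod 7334); multiply by 1386: t ≡ -1627164 (mod 3667).
Smallest nonnegative: t = -1627164 mod 3667 = 984.

984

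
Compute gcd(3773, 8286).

gcd(8286, 3773):
  8286 = 2×3773 + 740
  3773 = 5×740 + 73
  740 = 10×73 + 10
  73 = 7×10 + 3
  10 = 3×3 + 1
  3 = 3×1
so gcd(8286, 3773) = 1.

1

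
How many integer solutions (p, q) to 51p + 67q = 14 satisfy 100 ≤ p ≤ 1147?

16

gcd(67, 51) = 1.
By Bézout, 51×(-21) + 67×(16) = 1.
Particular solution: (41, -31).
General solution: p = 41 + 67t, q = -31 - 51t for integer t.
100 ≤ 41 + 67t ≤ 1147 gives t ∈ [1, 16], which is 16 values.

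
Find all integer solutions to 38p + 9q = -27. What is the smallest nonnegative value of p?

gcd(38, 9):
  38 = 4·9 + 2
  9 = 4·2 + 1
  2 = 2·1
so gcd(38, 9) = 1.
1 divides -27, so solutions exist.
Back-substitute for Bézout coefficients:
  1 = 9 - 4·2
  ... = 38·(-4) + 9·(17)
Scale by -27/1 = -27: (p₀, q₀) = (108, -459).
General solution: p = 108 + 9t, q = -459 - 38t for integer t.
p ≥ 0: smallest is 108 mod 9 = 0 (at t = -12), with q = -3.

0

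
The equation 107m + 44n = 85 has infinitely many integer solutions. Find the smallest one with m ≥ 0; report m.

23

gcd(107, 44):
  107 = 2·44 + 19
  44 = 2·19 + 6
  19 = 3·6 + 1
  6 = 6·1
so gcd(107, 44) = 1.
1 divides 85, so solutions exist.
Back-substitute for Bézout coefficients:
  1 = 19 - 3·6
  ... = 107·(7) + 44·(-17)
Scale by 85/1 = 85: (m₀, n₀) = (595, -1445).
General solution: m = 595 + 44t, n = -1445 - 107t for integer t.
m ≥ 0: smallest is 595 mod 44 = 23 (at t = -13), with n = -54.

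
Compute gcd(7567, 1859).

1

gcd(7567, 1859):
  7567 = 4×1859 + 131
  1859 = 14×131 + 25
  131 = 5×25 + 6
  25 = 4×6 + 1
  6 = 6×1
so gcd(7567, 1859) = 1.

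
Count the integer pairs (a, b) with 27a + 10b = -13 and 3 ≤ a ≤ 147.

gcd(27, 10):
  27 = 2·10 + 7
  10 = 1·7 + 3
  7 = 2·3 + 1
  3 = 3·1
so gcd(27, 10) = 1.
Back-substitute for Bézout coefficients:
  1 = 7 - 2·3
  ... = 27·(3) + 10·(-8)
Scale by -13: particular solution (-39, 104); reduce a mod 10: (1, -4).
General solution: a = 1 + 10t, b = -4 - 27t for integer t.
3 ≤ 1 + 10t ≤ 147 gives t ∈ [1, 14], which is 14 values.

14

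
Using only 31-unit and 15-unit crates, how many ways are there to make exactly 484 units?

1

Need nonnegative integers with 31j + 15k = 484.
gcd(31, 15) = 1, and 31·(1) + 15·(-2) = 1.
So (j₀, k₀) = (484, -968); general j = 484 + 15t, k = -968 - 31t.
j ≥ 0 ⇒ t ≥ -32; k ≥ 0 ⇒ t ≤ -32. That's 1 value of t.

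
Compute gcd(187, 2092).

1

gcd(2092, 187):
  2092 = 11·187 + 35
  187 = 5·35 + 12
  35 = 2·12 + 11
  12 = 1·11 + 1
  11 = 11·1
so gcd(2092, 187) = 1.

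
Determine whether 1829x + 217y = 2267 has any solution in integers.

no

gcd(1829, 217) = 31  (1829 = 8×217 + 93, 217 = 2×93 + 31, 93 = 3×31).
31 does not divide 2267 (remainder 4), so no integer solutions.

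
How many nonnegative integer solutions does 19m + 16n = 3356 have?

11

gcd(19, 16) = 1  (19 = 1×16 + 3, 16 = 5×3 + 1, 3 = 3×1).
Back-substituting, 19×(-5) + 16×(6) = 1.
Scale by 3356: one solution is (-16780, 20136). Reduce m mod 16: (4, 205).
General: m = 4 + 16t, n = 205 - 19t.
m ≥ 0 ⇒ t ≥ 0; n ≥ 0 ⇒ t ≤ 10. So t ∈ [0, 10]: 11 solutions.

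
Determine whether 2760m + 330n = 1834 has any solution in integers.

no

gcd(2760, 330) = 30.
30 does not divide 1834 (remainder 4), so no integer solutions.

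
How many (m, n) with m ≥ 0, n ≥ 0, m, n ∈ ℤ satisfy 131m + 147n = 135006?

gcd(147, 131):
  147 = 1*131 + 16
  131 = 8*16 + 3
  16 = 5*3 + 1
  3 = 3*1
so gcd(147, 131) = 1.
Back-substitute for Bézout coefficients:
  1 = 16 - 5*3
  ... = 131*(-46) + 147*(41)
Scale by 135006: one solution is (-6210276, 5535246). Reduce m mod 147: (33, 889).
General: m = 33 + 147t, n = 889 - 131t.
m ≥ 0 ⇒ t ≥ 0; n ≥ 0 ⇒ t ≤ 6. So t ∈ [0, 6]: 7 solutions.

7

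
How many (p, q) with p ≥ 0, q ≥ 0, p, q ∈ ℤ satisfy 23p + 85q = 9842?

5

gcd(85, 23) = 1  (85 = 3*23 + 16, 23 = 1*16 + 7, 16 = 2*7 + 2, 7 = 3*2 + 1, 2 = 2*1).
Back-substituting, 23*(37) + 85*(-10) = 1.
Scale by 9842: one solution is (364154, -98420). Reduce p mod 85: (14, 112).
General: p = 14 + 85t, q = 112 - 23t.
p ≥ 0 ⇒ t ≥ 0; q ≥ 0 ⇒ t ≤ 4. So t ∈ [0, 4]: 5 solutions.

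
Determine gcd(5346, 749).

1

gcd(5346, 749):
  5346 = 7×749 + 103
  749 = 7×103 + 28
  103 = 3×28 + 19
  28 = 1×19 + 9
  19 = 2×9 + 1
  9 = 9×1
so gcd(5346, 749) = 1.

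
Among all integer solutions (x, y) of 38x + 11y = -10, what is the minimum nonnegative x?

9

gcd(38, 11) = 1.
1 divides -10, so solutions exist.
By Bézout, 38·(-2) + 11·(7) = 1.
Scale by -10/1 = -10: (x₀, y₀) = (20, -70).
General solution: x = 20 + 11t, y = -70 - 38t for integer t.
x ≥ 0: smallest is 20 mod 11 = 9 (at t = -1), with y = -32.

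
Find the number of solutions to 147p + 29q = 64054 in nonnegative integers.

gcd(147, 29):
  147 = 5·29 + 2
  29 = 14·2 + 1
  2 = 2·1
so gcd(147, 29) = 1.
Back-substitute for Bézout coefficients:
  1 = 29 - 14·2
  ... = 147·(-14) + 29·(71)
Scale by 64054: one solution is (-896756, 4547834). Reduce p mod 29: (11, 2153).
General: p = 11 + 29t, q = 2153 - 147t.
p ≥ 0 ⇒ t ≥ 0; q ≥ 0 ⇒ t ≤ 14. So t ∈ [0, 14]: 15 solutions.

15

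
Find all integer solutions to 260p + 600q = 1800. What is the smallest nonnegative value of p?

0

gcd(600, 260):
  600 = 2*260 + 80
  260 = 3*80 + 20
  80 = 4*20
so gcd(600, 260) = 20.
20 divides 1800, so solutions exist.
Back-substitute for Bézout coefficients:
  20 = 260 - 3*80
  ... = 260*(7) + 600*(-3)
Scale by 1800/20 = 90: (p₀, q₀) = (630, -270).
General solution: p = 630 + 30t, q = -270 - 13t for integer t.
p ≥ 0: smallest is 630 mod 30 = 0 (at t = -21), with q = 3.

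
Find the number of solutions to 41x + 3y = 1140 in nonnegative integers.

10

gcd(41, 3):
  41 = 13*3 + 2
  3 = 1*2 + 1
  2 = 2*1
so gcd(41, 3) = 1.
Back-substitute for Bézout coefficients:
  1 = 3 - 1*2
  ... = 41*(-1) + 3*(14)
Scale by 1140: one solution is (-1140, 15960). Reduce x mod 3: (0, 380).
General: x = 0 + 3t, y = 380 - 41t.
x ≥ 0 ⇒ t ≥ 0; y ≥ 0 ⇒ t ≤ 9. So t ∈ [0, 9]: 10 solutions.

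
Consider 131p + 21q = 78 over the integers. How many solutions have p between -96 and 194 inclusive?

14

gcd(131, 21) = 1  (131 = 6×21 + 5, 21 = 4×5 + 1, 5 = 5×1).
Back-substituting, 131×(-4) + 21×(25) = 1.
Scale by 78: particular solution (-312, 1950); reduce p mod 21: (3, -15).
General solution: p = 3 + 21t, q = -15 - 131t for integer t.
-96 ≤ 3 + 21t ≤ 194 gives t ∈ [-4, 9], which is 14 values.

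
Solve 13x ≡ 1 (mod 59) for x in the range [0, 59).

gcd(59, 13) = 1.
By Bézout, 13·(-9) + 59·(2) = 1.
So 13·-9 ≡ 1 (mod 59), and -9 mod 59 = 50.

50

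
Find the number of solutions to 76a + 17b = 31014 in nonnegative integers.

gcd(76, 17):
  76 = 4*17 + 8
  17 = 2*8 + 1
  8 = 8*1
so gcd(76, 17) = 1.
Back-substitute for Bézout coefficients:
  1 = 17 - 2*8
  ... = 76*(-2) + 17*(9)
Scale by 31014: one solution is (-62028, 279126). Reduce a mod 17: (5, 1802).
General: a = 5 + 17t, b = 1802 - 76t.
a ≥ 0 ⇒ t ≥ 0; b ≥ 0 ⇒ t ≤ 23. So t ∈ [0, 23]: 24 solutions.

24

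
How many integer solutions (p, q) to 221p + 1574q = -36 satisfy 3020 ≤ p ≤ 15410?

gcd(1574, 221):
  1574 = 7*221 + 27
  221 = 8*27 + 5
  27 = 5*5 + 2
  5 = 2*2 + 1
  2 = 2*1
so gcd(1574, 221) = 1.
Back-substitute for Bézout coefficients:
  1 = 5 - 2*2
  ... = 221*(641) + 1574*(-90)
Scale by -36: particular solution (-23076, 3240); reduce p mod 1574: (534, -75).
General solution: p = 534 + 1574t, q = -75 - 221t for integer t.
3020 ≤ 534 + 1574t ≤ 15410 gives t ∈ [2, 9], which is 8 values.

8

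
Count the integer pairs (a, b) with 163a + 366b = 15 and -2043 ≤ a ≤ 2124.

gcd(366, 163) = 1.
By Bézout, 163·(-119) + 366·(53) = 1.
Particular solution: (45, -20).
General solution: a = 45 + 366t, b = -20 - 163t for integer t.
-2043 ≤ 45 + 366t ≤ 2124 gives t ∈ [-5, 5], which is 11 values.

11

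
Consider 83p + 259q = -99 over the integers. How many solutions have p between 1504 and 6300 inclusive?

19

gcd(259, 83) = 1.
By Bézout, 83×(-78) + 259×(25) = 1.
Particular solution: (211, -68).
General solution: p = 211 + 259t, q = -68 - 83t for integer t.
1504 ≤ 211 + 259t ≤ 6300 gives t ∈ [5, 23], which is 19 values.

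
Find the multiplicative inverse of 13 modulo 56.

13

gcd(56, 13) = 1  (56 = 4*13 + 4, 13 = 3*4 + 1, 4 = 4*1).
Back-substituting, 13*(13) + 56*(-3) = 1.
So 13*13 ≡ 1 (mod 56), and 13 mod 56 = 13.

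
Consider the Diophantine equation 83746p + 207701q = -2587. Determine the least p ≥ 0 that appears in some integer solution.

6674

gcd(207701, 83746):
  207701 = 2·83746 + 40209
  83746 = 2·40209 + 3328
  40209 = 12·3328 + 273
  3328 = 12·273 + 52
  273 = 5·52 + 13
  52 = 4·13
so gcd(207701, 83746) = 13.
13 divides -2587, so solutions exist.
Back-substitute for Bézout coefficients:
  13 = 273 - 5·52
  ... = 83746·(-3807) + 207701·(1535)
Scale by -2587/13 = -199: (p₀, q₀) = (757593, -305465).
General solution: p = 757593 + 15977t, q = -305465 - 6442t for integer t.
p ≥ 0: smallest is 757593 mod 15977 = 6674 (at t = -47), with q = -2691.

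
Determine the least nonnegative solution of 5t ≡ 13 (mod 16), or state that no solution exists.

gcd(16, 5):
  16 = 3*5 + 1
  5 = 5*1
so gcd(16, 5) = 1.
1 divides 13, so solutions exist.
Back-substitute for Bézout coefficients:
  1 = 16 - 3*5
  ... = 5*(-3) + 16*(1)
So 5*(-3) ≡ 1 (mod 16); multiply by 13: t ≡ -39 (mod 16).
Smallest nonnegative: t = -39 mod 16 = 9.

9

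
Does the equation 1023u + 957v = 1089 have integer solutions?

yes

gcd(1023, 957) = 33.
33 divides 1089, so integer solutions exist.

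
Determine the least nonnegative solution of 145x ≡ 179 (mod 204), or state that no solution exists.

gcd(204, 145) = 1.
1 divides 179, so solutions exist.
By Bézout, 145*(-83) + 204*(59) = 1.
So 145*(-83) ≡ 1 (mod 204); multiply by 179: x ≡ -14857 (mod 204).
Smallest nonnegative: x = -14857 mod 204 = 35.

35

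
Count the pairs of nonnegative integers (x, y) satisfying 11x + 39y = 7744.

gcd(39, 11):
  39 = 3·11 + 6
  11 = 1·6 + 5
  6 = 1·5 + 1
  5 = 5·1
so gcd(39, 11) = 1.
Back-substitute for Bézout coefficients:
  1 = 6 - 1·5
  ... = 11·(-7) + 39·(2)
Scale by 7744: one solution is (-54208, 15488). Reduce x mod 39: (2, 198).
General: x = 2 + 39t, y = 198 - 11t.
x ≥ 0 ⇒ t ≥ 0; y ≥ 0 ⇒ t ≤ 18. So t ∈ [0, 18]: 19 solutions.

19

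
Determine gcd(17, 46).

gcd(46, 17):
  46 = 2·17 + 12
  17 = 1·12 + 5
  12 = 2·5 + 2
  5 = 2·2 + 1
  2 = 2·1
so gcd(46, 17) = 1.

1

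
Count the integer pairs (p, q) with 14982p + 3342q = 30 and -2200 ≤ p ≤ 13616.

gcd(14982, 3342) = 6  (14982 = 4·3342 + 1614, 3342 = 2·1614 + 114, 1614 = 14·114 + 18, 114 = 6·18 + 6, 18 = 3·6).
Back-substituting, 14982·(-176) + 3342·(789) = 6.
Scale by 5: particular solution (-880, 3945); reduce p mod 557: (234, -1049).
General solution: p = 234 + 557t, q = -1049 - 2497t for integer t.
-2200 ≤ 234 + 557t ≤ 13616 gives t ∈ [-4, 24], which is 29 values.

29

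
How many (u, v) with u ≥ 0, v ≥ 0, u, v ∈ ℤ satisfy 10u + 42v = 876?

4

gcd(42, 10) = 2.
By Bézout, 10*(-4) + 42*(1) = 2.
One solution: (12, 18).
General: u = 12 + 21t, v = 18 - 5t.
u ≥ 0 ⇒ t ≥ 0; v ≥ 0 ⇒ t ≤ 3. So t ∈ [0, 3]: 4 solutions.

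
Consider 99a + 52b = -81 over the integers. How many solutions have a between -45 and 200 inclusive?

5

gcd(99, 52) = 1.
By Bézout, 99×(-21) + 52×(40) = 1.
Particular solution: (37, -72).
General solution: a = 37 + 52t, b = -72 - 99t for integer t.
-45 ≤ 37 + 52t ≤ 200 gives t ∈ [-1, 3], which is 5 values.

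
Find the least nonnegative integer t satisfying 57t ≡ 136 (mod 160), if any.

8

gcd(160, 57):
  160 = 2*57 + 46
  57 = 1*46 + 11
  46 = 4*11 + 2
  11 = 5*2 + 1
  2 = 2*1
so gcd(160, 57) = 1.
1 divides 136, so solutions exist.
Back-substitute for Bézout coefficients:
  1 = 11 - 5*2
  ... = 57*(73) + 160*(-26)
So 57*(73) ≡ 1 (mod 160); multiply by 136: t ≡ 9928 (mod 160).
Smallest nonnegative: t = 9928 mod 160 = 8.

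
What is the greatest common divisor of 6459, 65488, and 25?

1

gcd(65488, 6459) = 1  (65488 = 10*6459 + 898, 6459 = 7*898 + 173, 898 = 5*173 + 33, 173 = 5*33 + 8, 33 = 4*8 + 1, 8 = 8*1).
gcd(1, 25) = 1.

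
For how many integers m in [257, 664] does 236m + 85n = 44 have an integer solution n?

gcd(236, 85):
  236 = 2×85 + 66
  85 = 1×66 + 19
  66 = 3×19 + 9
  19 = 2×9 + 1
  9 = 9×1
so gcd(236, 85) = 1.
Back-substitute for Bézout coefficients:
  1 = 19 - 2×9
  ... = 236×(-9) + 85×(25)
Scale by 44: particular solution (-396, 1100); reduce m mod 85: (29, -80).
General solution: m = 29 + 85t, n = -80 - 236t for integer t.
257 ≤ 29 + 85t ≤ 664 gives t ∈ [3, 7], which is 5 values.

5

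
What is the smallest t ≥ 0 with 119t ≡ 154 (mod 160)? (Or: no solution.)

gcd(160, 119) = 1.
1 divides 154, so solutions exist.
By Bézout, 119·(39) + 160·(-29) = 1.
So 119·(39) ≡ 1 (mod 160); multiply by 154: t ≡ 6006 (mod 160).
Smallest nonnegative: t = 6006 mod 160 = 86.

86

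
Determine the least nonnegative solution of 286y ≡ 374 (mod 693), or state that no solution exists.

gcd(693, 286):
  693 = 2*286 + 121
  286 = 2*121 + 44
  121 = 2*44 + 33
  44 = 1*33 + 11
  33 = 3*11
so gcd(693, 286) = 11.
11 divides 374, so solutions exist.
Back-substitute for Bézout coefficients:
  11 = 44 - 1*33
  ... = 286*(17) + 693*(-7)
So 286*(17) ≡ 11 (mod 693); multiply by 34: y ≡ 578 (mod 63).
Smallest nonnegative: y = 578 mod 63 = 11.

11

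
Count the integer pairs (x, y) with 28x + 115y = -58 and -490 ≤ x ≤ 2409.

gcd(115, 28):
  115 = 4×28 + 3
  28 = 9×3 + 1
  3 = 3×1
so gcd(115, 28) = 1.
Back-substitute for Bézout coefficients:
  1 = 28 - 9×3
  ... = 28×(37) + 115×(-9)
Scale by -58: particular solution (-2146, 522); reduce x mod 115: (39, -10).
General solution: x = 39 + 115t, y = -10 - 28t for integer t.
-490 ≤ 39 + 115t ≤ 2409 gives t ∈ [-4, 20], which is 25 values.

25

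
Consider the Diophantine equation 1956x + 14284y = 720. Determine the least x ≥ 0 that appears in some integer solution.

gcd(14284, 1956):
  14284 = 7×1956 + 592
  1956 = 3×592 + 180
  592 = 3×180 + 52
  180 = 3×52 + 24
  52 = 2×24 + 4
  24 = 6×4
so gcd(14284, 1956) = 4.
4 divides 720, so solutions exist.
Back-substitute for Bézout coefficients:
  4 = 52 - 2×24
  ... = 1956×(-555) + 14284×(76)
Scale by 720/4 = 180: (x₀, y₀) = (-99900, 13680).
General solution: x = -99900 + 3571t, y = 13680 - 489t for integer t.
x ≥ 0: smallest is -99900 mod 3571 = 88 (at t = 28), with y = -12.

88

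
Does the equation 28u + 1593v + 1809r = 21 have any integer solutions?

gcd(1593, 28):
  1593 = 56*28 + 25
  28 = 1*25 + 3
  25 = 8*3 + 1
  3 = 3*1
so gcd(1593, 28) = 1.
gcd(1, 1809) = 1.
1 divides 21, so integer solutions exist.

yes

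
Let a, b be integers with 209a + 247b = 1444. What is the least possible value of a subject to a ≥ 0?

1

gcd(247, 209) = 19  (247 = 1*209 + 38, 209 = 5*38 + 19, 38 = 2*19).
19 divides 1444, so solutions exist.
Back-substituting, 209*(6) + 247*(-5) = 19.
Scale by 1444/19 = 76: (a₀, b₀) = (456, -380).
General solution: a = 456 + 13t, b = -380 - 11t for integer t.
a ≥ 0: smallest is 456 mod 13 = 1 (at t = -35), with b = 5.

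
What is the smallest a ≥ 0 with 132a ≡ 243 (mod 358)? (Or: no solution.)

gcd(358, 132) = 2.
2 does not divide 243, so the congruence has no solution.

no solution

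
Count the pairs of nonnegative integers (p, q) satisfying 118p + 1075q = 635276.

5

gcd(1075, 118) = 1.
By Bézout, 118·(82) + 1075·(-9) = 1.
One solution: (282, 560).
General: p = 282 + 1075t, q = 560 - 118t.
p ≥ 0 ⇒ t ≥ 0; q ≥ 0 ⇒ t ≤ 4. So t ∈ [0, 4]: 5 solutions.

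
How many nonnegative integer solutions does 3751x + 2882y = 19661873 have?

gcd(3751, 2882) = 11  (3751 = 1×2882 + 869, 2882 = 3×869 + 275, 869 = 3×275 + 44, 275 = 6×44 + 11, 44 = 4×11).
Back-substituting, 3751×(-63) + 2882×(82) = 11.
Scale by 1787443: one solution is (-112608909, 146570326). Reduce x mod 262: (1, 6821).
General: x = 1 + 262t, y = 6821 - 341t.
x ≥ 0 ⇒ t ≥ 0; y ≥ 0 ⇒ t ≤ 20. So t ∈ [0, 20]: 21 solutions.

21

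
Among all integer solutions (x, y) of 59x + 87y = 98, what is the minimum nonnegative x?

gcd(87, 59):
  87 = 1*59 + 28
  59 = 2*28 + 3
  28 = 9*3 + 1
  3 = 3*1
so gcd(87, 59) = 1.
1 divides 98, so solutions exist.
Back-substitute for Bézout coefficients:
  1 = 28 - 9*3
  ... = 59*(-28) + 87*(19)
Scale by 98/1 = 98: (x₀, y₀) = (-2744, 1862).
General solution: x = -2744 + 87t, y = 1862 - 59t for integer t.
x ≥ 0: smallest is -2744 mod 87 = 40 (at t = 32), with y = -26.

40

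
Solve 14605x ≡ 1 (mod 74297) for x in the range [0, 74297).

gcd(74297, 14605) = 1.
By Bézout, 14605×(-4848) + 74297×(953) = 1.
So 14605×-4848 ≡ 1 (mod 74297), and -4848 mod 74297 = 69449.

69449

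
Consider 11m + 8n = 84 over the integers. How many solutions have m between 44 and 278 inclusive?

gcd(11, 8) = 1.
By Bézout, 11*(3) + 8*(-4) = 1.
Particular solution: (4, 5).
General solution: m = 4 + 8t, n = 5 - 11t for integer t.
44 ≤ 4 + 8t ≤ 278 gives t ∈ [5, 34], which is 30 values.

30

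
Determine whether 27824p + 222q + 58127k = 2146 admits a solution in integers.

gcd(27824, 222) = 74  (27824 = 125×222 + 74, 222 = 3×74).
gcd(74, 58127) = 37.
37 divides 2146, so integer solutions exist.

yes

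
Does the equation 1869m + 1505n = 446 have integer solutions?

no

gcd(1869, 1505) = 7  (1869 = 1×1505 + 364, 1505 = 4×364 + 49, 364 = 7×49 + 21, 49 = 2×21 + 7, 21 = 3×7).
7 does not divide 446 (remainder 5), so no integer solutions.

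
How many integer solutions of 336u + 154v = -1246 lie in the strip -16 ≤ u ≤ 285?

gcd(336, 154):
  336 = 2·154 + 28
  154 = 5·28 + 14
  28 = 2·14
so gcd(336, 154) = 14.
Back-substitute for Bézout coefficients:
  14 = 154 - 5·28
  ... = 336·(-5) + 154·(11)
Scale by -89: particular solution (445, -979); reduce u mod 11: (5, -19).
General solution: u = 5 + 11t, v = -19 - 24t for integer t.
-16 ≤ 5 + 11t ≤ 285 gives t ∈ [-1, 25], which is 27 values.

27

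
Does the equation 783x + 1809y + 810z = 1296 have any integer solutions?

gcd(1809, 783) = 27  (1809 = 2*783 + 243, 783 = 3*243 + 54, 243 = 4*54 + 27, 54 = 2*27).
gcd(27, 810) = 27.
27 divides 1296, so integer solutions exist.

yes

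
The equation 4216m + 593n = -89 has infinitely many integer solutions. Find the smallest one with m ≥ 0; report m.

gcd(4216, 593) = 1  (4216 = 7*593 + 65, 593 = 9*65 + 8, 65 = 8*8 + 1, 8 = 8*1).
1 divides -89, so solutions exist.
Back-substituting, 4216*(73) + 593*(-519) = 1.
Scale by -89/1 = -89: (m₀, n₀) = (-6497, 46191).
General solution: m = -6497 + 593t, n = 46191 - 4216t for integer t.
m ≥ 0: smallest is -6497 mod 593 = 26 (at t = 11), with n = -185.

26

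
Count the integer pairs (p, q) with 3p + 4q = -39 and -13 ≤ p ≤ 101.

gcd(4, 3) = 1  (4 = 1×3 + 1, 3 = 3×1).
Back-substituting, 3×(-1) + 4×(1) = 1.
Scale by -39: particular solution (39, -39); reduce p mod 4: (3, -12).
General solution: p = 3 + 4t, q = -12 - 3t for integer t.
-13 ≤ 3 + 4t ≤ 101 gives t ∈ [-4, 24], which is 29 values.

29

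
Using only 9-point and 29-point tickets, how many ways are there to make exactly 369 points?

2

Need nonnegative integers with 9j + 29k = 369.
gcd(9, 29) = 1, and 9·(13) + 29·(-4) = 1.
So (j₀, k₀) = (4797, -1476); general j = 4797 + 29t, k = -1476 - 9t.
j ≥ 0 ⇒ t ≥ -165; k ≥ 0 ⇒ t ≤ -164. That's 2 values of t.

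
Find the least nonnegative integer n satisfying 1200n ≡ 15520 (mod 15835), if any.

1702

gcd(15835, 1200) = 5.
5 divides 15520, so solutions exist.
By Bézout, 1200*(1280) + 15835*(-97) = 5.
So 1200*(1280) ≡ 5 (mod 15835); multiply by 3104: n ≡ 3973120 (mod 3167).
Smallest nonnegative: n = 3973120 mod 3167 = 1702.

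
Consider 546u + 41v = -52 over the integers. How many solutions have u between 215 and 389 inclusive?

gcd(546, 41) = 1.
By Bézout, 546×(19) + 41×(-253) = 1.
Particular solution: (37, -494).
General solution: u = 37 + 41t, v = -494 - 546t for integer t.
215 ≤ 37 + 41t ≤ 389 gives t ∈ [5, 8], which is 4 values.

4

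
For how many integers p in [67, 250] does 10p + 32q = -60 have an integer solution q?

12

gcd(32, 10):
  32 = 3·10 + 2
  10 = 5·2
so gcd(32, 10) = 2.
Back-substitute for Bézout coefficients:
  2 = 32 - 3·10
  ... = 10·(-3) + 32·(1)
Scale by -30: particular solution (90, -30); reduce p mod 16: (10, -5).
General solution: p = 10 + 16t, q = -5 - 5t for integer t.
67 ≤ 10 + 16t ≤ 250 gives t ∈ [4, 15], which is 12 values.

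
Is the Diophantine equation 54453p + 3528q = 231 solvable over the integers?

gcd(54453, 3528) = 21.
21 divides 231, so integer solutions exist.

yes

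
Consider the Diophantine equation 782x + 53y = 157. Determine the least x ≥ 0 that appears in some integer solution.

45

gcd(782, 53) = 1.
1 divides 157, so solutions exist.
By Bézout, 782×(4) + 53×(-59) = 1.
Scale by 157/1 = 157: (x₀, y₀) = (628, -9263).
General solution: x = 628 + 53t, y = -9263 - 782t for integer t.
x ≥ 0: smallest is 628 mod 53 = 45 (at t = -11), with y = -661.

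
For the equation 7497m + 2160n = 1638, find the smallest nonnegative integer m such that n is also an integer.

214

gcd(7497, 2160):
  7497 = 3×2160 + 1017
  2160 = 2×1017 + 126
  1017 = 8×126 + 9
  126 = 14×9
so gcd(7497, 2160) = 9.
9 divides 1638, so solutions exist.
Back-substitute for Bézout coefficients:
  9 = 1017 - 8×126
  ... = 7497×(17) + 2160×(-59)
Scale by 1638/9 = 182: (m₀, n₀) = (3094, -10738).
General solution: m = 3094 + 240t, n = -10738 - 833t for integer t.
m ≥ 0: smallest is 3094 mod 240 = 214 (at t = -12), with n = -742.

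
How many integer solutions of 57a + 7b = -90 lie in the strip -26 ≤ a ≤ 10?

gcd(57, 7) = 1.
By Bézout, 57*(1) + 7*(-8) = 1.
Particular solution: (1, -21).
General solution: a = 1 + 7t, b = -21 - 57t for integer t.
-26 ≤ 1 + 7t ≤ 10 gives t ∈ [-3, 1], which is 5 values.

5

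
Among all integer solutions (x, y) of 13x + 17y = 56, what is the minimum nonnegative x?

gcd(17, 13) = 1.
1 divides 56, so solutions exist.
By Bézout, 13*(4) + 17*(-3) = 1.
Scale by 56/1 = 56: (x₀, y₀) = (224, -168).
General solution: x = 224 + 17t, y = -168 - 13t for integer t.
x ≥ 0: smallest is 224 mod 17 = 3 (at t = -13), with y = 1.

3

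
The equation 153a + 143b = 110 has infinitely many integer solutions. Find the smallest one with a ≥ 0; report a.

gcd(153, 143):
  153 = 1·143 + 10
  143 = 14·10 + 3
  10 = 3·3 + 1
  3 = 3·1
so gcd(153, 143) = 1.
1 divides 110, so solutions exist.
Back-substitute for Bézout coefficients:
  1 = 10 - 3·3
  ... = 153·(43) + 143·(-46)
Scale by 110/1 = 110: (a₀, b₀) = (4730, -5060).
General solution: a = 4730 + 143t, b = -5060 - 153t for integer t.
a ≥ 0: smallest is 4730 mod 143 = 11 (at t = -33), with b = -11.

11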